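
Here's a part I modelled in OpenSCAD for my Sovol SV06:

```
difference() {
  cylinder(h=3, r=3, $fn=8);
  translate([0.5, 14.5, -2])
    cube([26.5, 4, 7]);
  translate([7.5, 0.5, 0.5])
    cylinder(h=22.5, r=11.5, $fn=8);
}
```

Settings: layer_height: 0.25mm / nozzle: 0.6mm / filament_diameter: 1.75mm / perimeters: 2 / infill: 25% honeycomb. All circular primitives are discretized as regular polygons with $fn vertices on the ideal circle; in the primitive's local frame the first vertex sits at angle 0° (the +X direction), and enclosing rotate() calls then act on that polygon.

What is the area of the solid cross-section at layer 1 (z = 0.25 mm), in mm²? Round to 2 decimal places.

25.46 mm²

At z = 0.25 mm: the r=3 cylinder contributes a regular 8-gon of circumradius 3 (area = (8/2)·3.000²·sin(360°/8) = 25.46 mm²); the 26.5×4 cube at (0.5, 14.5) contributes its full rectangle (area 106.00 mm²); the cylinder at (7.5, 0.5) is absent (z outside [0.5, 23]); Subtracting the remaining from the first: starting from the r=3 cylinder (25.46 mm²), the 26.5×4 cube at (0.5, 14.5) misses the remaining region (no effect) — area = 25.46 mm². Overall, the cross-section is a single solid region. Net area = 25.46 mm².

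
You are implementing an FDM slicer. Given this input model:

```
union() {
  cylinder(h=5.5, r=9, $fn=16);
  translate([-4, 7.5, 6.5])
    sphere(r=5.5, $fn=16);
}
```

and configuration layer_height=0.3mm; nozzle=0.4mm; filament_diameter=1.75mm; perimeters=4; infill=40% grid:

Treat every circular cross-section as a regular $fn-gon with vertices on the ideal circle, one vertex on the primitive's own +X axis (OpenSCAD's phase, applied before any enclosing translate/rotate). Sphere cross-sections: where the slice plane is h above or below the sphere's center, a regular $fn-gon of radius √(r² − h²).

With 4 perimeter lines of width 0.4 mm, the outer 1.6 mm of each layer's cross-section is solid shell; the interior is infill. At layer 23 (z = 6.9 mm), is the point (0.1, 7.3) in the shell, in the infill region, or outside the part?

shell

At z = 6.9 mm: the cylinder is absent (z outside [0, 5.5]); the sphere at (-4, 7.5): section is a regular 16-gon, circumradius = √(r²−h²) = √(5.5²−0.4²) = 5.485; Taking the union: only the r=5.5 sphere at (-4, 7.5) is present, so the union is just that shape — 1 connected region. Overall, the cross-section is a single solid region. The nearest boundary edge runs (1.07, 5.40)→(1.49, 7.50); distance from the point to it = 1.32 mm. The point is inside the cross-section, 1.32 mm from the nearest boundary — within the 1.6 mm shell band (4 × 0.4).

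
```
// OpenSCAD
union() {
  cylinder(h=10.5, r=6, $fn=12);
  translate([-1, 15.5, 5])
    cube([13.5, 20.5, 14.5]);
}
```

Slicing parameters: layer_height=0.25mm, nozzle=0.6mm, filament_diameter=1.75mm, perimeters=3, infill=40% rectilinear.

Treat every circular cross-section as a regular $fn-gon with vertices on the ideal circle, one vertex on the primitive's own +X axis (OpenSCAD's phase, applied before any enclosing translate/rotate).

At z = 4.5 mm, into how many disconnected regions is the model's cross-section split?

At z = 4.5 mm: the r=6 cylinder contributes a regular 12-gon of circumradius 6; the cube at (-1, 15.5) is not intersected at this z (z outside [5, 19.5]); Merging all regions: only the r=6 cylinder is present, so the union is just that shape — 1 connected region. The result has 1 disconnected region.

1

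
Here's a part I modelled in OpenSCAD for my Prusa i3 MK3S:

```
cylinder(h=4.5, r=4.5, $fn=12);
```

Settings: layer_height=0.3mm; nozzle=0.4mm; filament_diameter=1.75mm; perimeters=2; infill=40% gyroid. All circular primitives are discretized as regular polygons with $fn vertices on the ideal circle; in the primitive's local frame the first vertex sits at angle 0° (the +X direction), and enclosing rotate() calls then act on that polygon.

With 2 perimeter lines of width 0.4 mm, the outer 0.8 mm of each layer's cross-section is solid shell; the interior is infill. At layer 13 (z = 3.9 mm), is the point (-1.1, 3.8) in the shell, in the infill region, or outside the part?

At z = 3.9 mm: the r=4.5 cylinder contributes a regular 12-gon of circumradius 4.5. Overall, the cross-section is a single solid region. The nearest boundary edge runs (0.00, 4.50)→(-2.25, 3.90); distance from the point to it = 0.39 mm. The point is inside the cross-section, 0.39 mm from the nearest boundary — within the 0.8 mm shell band (2 × 0.4).

shell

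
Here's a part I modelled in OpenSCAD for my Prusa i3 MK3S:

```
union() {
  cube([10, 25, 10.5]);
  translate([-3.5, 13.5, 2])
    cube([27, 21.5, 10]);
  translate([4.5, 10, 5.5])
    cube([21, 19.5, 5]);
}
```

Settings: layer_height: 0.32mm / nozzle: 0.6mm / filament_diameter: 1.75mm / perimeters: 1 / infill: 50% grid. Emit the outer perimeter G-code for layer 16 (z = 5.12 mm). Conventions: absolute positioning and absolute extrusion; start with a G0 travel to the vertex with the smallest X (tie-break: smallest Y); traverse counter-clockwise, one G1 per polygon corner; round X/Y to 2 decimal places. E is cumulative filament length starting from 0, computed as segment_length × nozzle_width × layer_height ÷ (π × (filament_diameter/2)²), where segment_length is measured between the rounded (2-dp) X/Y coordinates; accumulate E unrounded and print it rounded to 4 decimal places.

G0 X-3.50 Y13.50 Z5.12
G1 X0.00 Y13.50 E0.2794
G1 X0.00 Y0.00 E1.3570
G1 X10.00 Y0.00 E2.1553
G1 X10.00 Y13.50 E3.2329
G1 X23.50 Y13.50 E4.3105
G1 X23.50 Y35.00 E6.0267
G1 X-3.50 Y35.00 E8.1820
G1 X-3.50 Y13.50 E9.8982

At z = 5.12 mm: the 10×25 cube contributes its full rectangle; the cube at (-3.5, 13.5) (footprint 27×21.5) is included at this height; the cube at (4.5, 10) is absent (z outside [5.5, 10.5]); Merging all regions: the regions partially overlap (shared area 115.00 mm²), so overlapping operands fuse into one piece — 1 connected region. The outline is a single polygon with 8 vertices. Extrusion per mm of travel: 0.6 × 0.32 / (π × 0.875²) = 0.079824. Accumulating E over each segment gives final E = 9.8982.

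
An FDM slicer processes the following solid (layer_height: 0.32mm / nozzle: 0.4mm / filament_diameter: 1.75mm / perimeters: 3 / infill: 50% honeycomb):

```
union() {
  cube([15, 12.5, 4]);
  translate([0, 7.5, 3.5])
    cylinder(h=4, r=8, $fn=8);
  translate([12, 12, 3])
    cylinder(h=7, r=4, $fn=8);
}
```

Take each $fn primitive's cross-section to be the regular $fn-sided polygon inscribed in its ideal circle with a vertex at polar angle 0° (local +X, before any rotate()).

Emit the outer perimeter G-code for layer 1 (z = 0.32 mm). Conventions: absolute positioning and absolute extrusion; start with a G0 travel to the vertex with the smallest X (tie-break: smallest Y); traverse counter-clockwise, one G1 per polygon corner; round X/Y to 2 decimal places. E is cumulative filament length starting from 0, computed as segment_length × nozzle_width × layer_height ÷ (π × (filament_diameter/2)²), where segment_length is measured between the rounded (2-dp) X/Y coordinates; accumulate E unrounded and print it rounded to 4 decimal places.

At z = 0.32 mm: the cube (footprint 15×12.5) is included at this height; the cylinder at (0, 7.5) is not intersected at this z (z outside [3.5, 7.5]); the cylinder at (12, 12) is absent (z outside [3, 10]); Merging all regions: only the 15×12.5 cube is present, so the union is just that shape — 1 connected region. The outline is a single polygon with 4 vertices. Extrusion per mm of travel: 0.4 × 0.32 / (π × 0.875²) = 0.053216. Accumulating E over each segment gives final E = 2.9269.

G0 X0.00 Y0.00 Z0.32
G1 X15.00 Y0.00 E0.7982
G1 X15.00 Y12.50 E1.4634
G1 X0.00 Y12.50 E2.2617
G1 X0.00 Y0.00 E2.9269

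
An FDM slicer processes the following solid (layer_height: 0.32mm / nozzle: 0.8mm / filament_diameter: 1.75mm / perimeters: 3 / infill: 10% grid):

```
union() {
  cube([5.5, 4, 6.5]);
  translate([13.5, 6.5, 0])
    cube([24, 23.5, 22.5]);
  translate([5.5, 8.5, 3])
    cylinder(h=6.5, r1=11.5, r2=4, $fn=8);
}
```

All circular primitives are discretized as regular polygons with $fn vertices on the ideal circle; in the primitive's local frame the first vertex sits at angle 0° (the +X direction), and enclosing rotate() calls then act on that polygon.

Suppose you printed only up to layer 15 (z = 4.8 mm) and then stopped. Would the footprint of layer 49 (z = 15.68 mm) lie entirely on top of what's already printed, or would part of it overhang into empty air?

entirely on top

Compare the two slices. At z = 4.8: the cube (footprint 5.5×4) is included at this height (area 22.00 mm²); the 24×23.5 cube at (13.5, 6.5) contributes its full rectangle (area 564.00 mm²); the cone at (5.5, 8.5): at t=0.277 of its height the radius interpolates to r₁+(r₂−r₁)t = 9.423, giving a regular 8-gon of that circumradius (area = (8/2)·9.423²·sin(360°/8) = 251.15 mm²); Taking the union: the regions partially overlap — summed areas 837.15 mm² minus the doubly-counted overlap 24.25 mm² gives 812.90 mm² — area = 812.90 mm². At z = 15.68: the cube is absent (z outside [0, 6.5]); the 24×23.5 cube at (13.5, 6.5) contributes its full rectangle (area 564.00 mm²); the cone at (5.5, 8.5) is absent (z outside [3, 9.5]); Combining (union): only the 24×23.5 cube at (13.5, 6.5) is present, so the union is just that shape — area = 564.00 mm². Checking containment: the cross-section at z = 15.68 is a subset of the cross-section at z = 4.8.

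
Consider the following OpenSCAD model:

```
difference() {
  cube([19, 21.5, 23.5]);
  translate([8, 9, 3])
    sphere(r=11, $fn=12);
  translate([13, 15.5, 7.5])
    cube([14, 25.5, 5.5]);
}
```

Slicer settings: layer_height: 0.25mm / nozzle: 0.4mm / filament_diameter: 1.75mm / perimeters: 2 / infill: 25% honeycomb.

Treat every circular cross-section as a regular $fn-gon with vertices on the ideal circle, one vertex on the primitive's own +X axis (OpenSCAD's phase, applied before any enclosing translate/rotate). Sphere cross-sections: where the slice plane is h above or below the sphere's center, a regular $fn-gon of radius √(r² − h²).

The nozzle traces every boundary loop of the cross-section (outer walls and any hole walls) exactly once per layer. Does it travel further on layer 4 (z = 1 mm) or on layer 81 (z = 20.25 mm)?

Layer 4 (z = 1): the cube (footprint 19×21.5) is included at this height (perimeter 81.00 mm); the r=11 sphere at (8, 9) slices to a regular 12-gon of circumradius 10.817 (√(r²−h²) with h=2 from center) (perimeter = 2·12·10.817·sin(180°/12) = 67.19 mm); the cube at (13, 15.5) is not intersected at this z (z outside [7.5, 13]); Subtracting the remaining from the first: starting from the 19×21.5 cube, the r=11 sphere at (8, 9) partially overlaps it — only the 314.55 mm² overlap (of its 351.00 mm²) is removed, clipping the outline — boundary = 95.78 mm. So its perimeter = 95.78 mm. Layer 81 (z = 20.25): the 19×21.5 cube contributes its full rectangle (perimeter 81.00 mm); the sphere at (8, 9) does not reach this height (|z−center|=17.250 > r=11); the cube at (13, 15.5) does not reach this height (z outside [7.5, 13]); Taking the first minus the rest: none of the subtracted shapes is present at this height, so the 19×21.5 cube is unchanged — boundary = 81.00 mm. So its perimeter = 81.00 mm. Layer 4 is larger (95.78 vs 81.00 mm).

layer 4 (z = 1 mm)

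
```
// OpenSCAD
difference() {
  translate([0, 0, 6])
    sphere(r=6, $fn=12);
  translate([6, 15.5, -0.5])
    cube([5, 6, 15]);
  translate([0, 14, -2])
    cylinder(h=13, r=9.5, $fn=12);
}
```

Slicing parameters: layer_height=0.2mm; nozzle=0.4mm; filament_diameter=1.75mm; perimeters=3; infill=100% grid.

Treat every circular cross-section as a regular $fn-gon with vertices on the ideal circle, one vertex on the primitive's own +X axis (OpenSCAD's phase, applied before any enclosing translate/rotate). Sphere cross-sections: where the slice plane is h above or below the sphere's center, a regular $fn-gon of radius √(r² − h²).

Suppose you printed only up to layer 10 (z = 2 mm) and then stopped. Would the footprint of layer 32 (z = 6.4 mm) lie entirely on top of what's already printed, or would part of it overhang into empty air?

Compare the two slices. At z = 2: the r=6 sphere slices to a regular 12-gon of circumradius 4.472 (√(r²−h²) with h=4 from center) (area = (12/2)·4.472²·sin(360°/12) = 60.00 mm²); the cube at (6, 15.5) is present — its section is the full 5×6 rectangle (area 30.00 mm²); the cylinder at (0, 14): section is a regular 12-gon, circumradius r=9.5 (area = (12/2)·9.500²·sin(360°/12) = 270.75 mm²); Subtracting the remaining from the first: starting from the r=6 sphere (60.00 mm²), the 5×6 cube at (6, 15.5) misses the remaining region (no effect); the r=9.5 cylinder at (0, 14) misses the remaining region (no effect) — area = 60.00 mm². At z = 6.4: the r=6 sphere contributes a regular 12-gon of circumradius √(6²−0.4²) = 5.987 (area = (12/2)·5.987²·sin(360°/12) = 107.52 mm²); the cube at (6, 15.5) is present — its section is the full 5×6 rectangle (area 30.00 mm²); the cylinder at (0, 14): section is a regular 12-gon, circumradius r=9.5 (area = (12/2)·9.500²·sin(360°/12) = 270.75 mm²); Taking the first minus the rest: starting from the r=6 sphere (107.52 mm²), the 5×6 cube at (6, 15.5) misses the remaining region (no effect); the r=9.5 cylinder at (0, 14) partially overlaps it — only the 4.12 mm² overlap (of its 270.75 mm²) is removed, clipping the outline — area = 103.40 mm². Checking containment: at z = 6.4 the cross-section extends beyond the z = 2 cross-section by about 43.40 mm².

part overhangs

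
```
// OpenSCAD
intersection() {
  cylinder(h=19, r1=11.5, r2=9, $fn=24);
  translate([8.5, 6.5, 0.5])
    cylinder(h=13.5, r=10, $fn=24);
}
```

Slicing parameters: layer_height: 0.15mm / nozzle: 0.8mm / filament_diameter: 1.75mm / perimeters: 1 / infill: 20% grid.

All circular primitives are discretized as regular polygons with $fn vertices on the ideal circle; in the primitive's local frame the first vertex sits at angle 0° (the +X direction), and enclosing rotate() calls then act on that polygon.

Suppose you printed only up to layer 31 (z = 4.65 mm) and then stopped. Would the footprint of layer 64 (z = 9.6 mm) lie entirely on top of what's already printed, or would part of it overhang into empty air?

entirely on top

Compare the two slices. At z = 4.65: the cone (r1=11.5→r2=9) has section circumradius 10.888 here — a regular 24-gon (area = (24/2)·10.888²·sin(360°/24) = 368.20 mm²); the r=10 cylinder at (8.5, 6.5) gives a regular 24-gon of circumradius 10 (constant along its height) (area = (24/2)·10.000²·sin(360°/24) = 310.58 mm²); Taking the intersection: the r=10 cylinder at (8.5, 6.5) partially overlaps the cone; clipping to the common part keeps 126.57 mm² — area = 126.57 mm². At z = 9.6: the cone (r1=11.5→r2=9) has section circumradius 10.237 here — a regular 24-gon (area = (24/2)·10.237²·sin(360°/24) = 325.47 mm²); the r=10 cylinder at (8.5, 6.5) gives a regular 24-gon of circumradius 10 (constant along its height) (area = (24/2)·10.000²·sin(360°/24) = 310.58 mm²); Keeping only the common overlap: the r=10 cylinder at (8.5, 6.5) partially overlaps the cone; clipping to the common part keeps 113.33 mm² — area = 113.33 mm². Checking containment: the cross-section at z = 9.6 is a subset of the cross-section at z = 4.65.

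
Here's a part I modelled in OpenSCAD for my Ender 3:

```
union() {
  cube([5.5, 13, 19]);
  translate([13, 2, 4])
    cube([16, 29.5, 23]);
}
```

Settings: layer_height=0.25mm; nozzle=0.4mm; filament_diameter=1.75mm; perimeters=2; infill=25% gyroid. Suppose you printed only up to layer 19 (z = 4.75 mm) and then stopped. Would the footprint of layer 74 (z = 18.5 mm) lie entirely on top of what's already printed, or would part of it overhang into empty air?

entirely on top

Compare the two slices. At z = 4.75: the cube is present — its section is the full 5.5×13 rectangle (area 71.50 mm²); the cube at (13, 2) (footprint 16×29.5) is included at this height (area 472.00 mm²); Merging all regions: the 2 present regions are separate (no shared area or edge), so areas and boundary lengths simply add and each stays a separate island — area = 543.50 mm². At z = 18.5: the cube is present — its section is the full 5.5×13 rectangle (area 71.50 mm²); the cube at (13, 2) (footprint 16×29.5) is included at this height (area 472.00 mm²); Merging all regions: the 2 present regions are separate (no shared area or edge), so areas and boundary lengths simply add and each stays a separate island — area = 543.50 mm². Checking containment: the cross-section at z = 18.5 is a subset of the cross-section at z = 4.75.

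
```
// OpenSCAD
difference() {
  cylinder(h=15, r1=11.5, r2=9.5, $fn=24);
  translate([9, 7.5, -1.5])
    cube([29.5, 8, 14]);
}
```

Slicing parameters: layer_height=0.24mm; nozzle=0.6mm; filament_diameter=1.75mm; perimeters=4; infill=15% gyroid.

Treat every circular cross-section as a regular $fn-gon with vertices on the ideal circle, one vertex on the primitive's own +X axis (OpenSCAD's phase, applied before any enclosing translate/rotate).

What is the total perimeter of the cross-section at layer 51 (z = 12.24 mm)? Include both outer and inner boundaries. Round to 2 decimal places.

At z = 12.24 mm: the cone (r1=11.5→r2=9.5) has section circumradius 9.868 here — a regular 24-gon (perimeter = 2·24·9.868·sin(180°/24) = 61.83 mm); the cube at (9, 7.5) is present — its section is the full 29.5×8 rectangle (perimeter 75.00 mm); Subtracting the remaining from the first: starting from the cone, the 29.5×8 cube at (9, 7.5) misses the remaining region (no effect) — boundary = 61.83 mm. Overall, the cross-section is a single solid region. Total boundary length (outer) = 61.83 mm.

61.83 mm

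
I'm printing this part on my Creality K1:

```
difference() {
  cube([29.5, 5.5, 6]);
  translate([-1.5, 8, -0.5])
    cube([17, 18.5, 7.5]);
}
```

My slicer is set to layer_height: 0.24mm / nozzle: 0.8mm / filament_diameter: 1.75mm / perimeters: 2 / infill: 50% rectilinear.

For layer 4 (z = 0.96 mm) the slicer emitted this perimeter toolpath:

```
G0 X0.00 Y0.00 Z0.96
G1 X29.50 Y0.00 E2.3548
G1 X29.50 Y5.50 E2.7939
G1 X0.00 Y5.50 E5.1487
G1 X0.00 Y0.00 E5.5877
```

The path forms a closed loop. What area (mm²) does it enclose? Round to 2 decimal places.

162.25 mm²

Apply the shoelace formula to the sequence of (X, Y) vertices; enclosed area = 162.25 mm².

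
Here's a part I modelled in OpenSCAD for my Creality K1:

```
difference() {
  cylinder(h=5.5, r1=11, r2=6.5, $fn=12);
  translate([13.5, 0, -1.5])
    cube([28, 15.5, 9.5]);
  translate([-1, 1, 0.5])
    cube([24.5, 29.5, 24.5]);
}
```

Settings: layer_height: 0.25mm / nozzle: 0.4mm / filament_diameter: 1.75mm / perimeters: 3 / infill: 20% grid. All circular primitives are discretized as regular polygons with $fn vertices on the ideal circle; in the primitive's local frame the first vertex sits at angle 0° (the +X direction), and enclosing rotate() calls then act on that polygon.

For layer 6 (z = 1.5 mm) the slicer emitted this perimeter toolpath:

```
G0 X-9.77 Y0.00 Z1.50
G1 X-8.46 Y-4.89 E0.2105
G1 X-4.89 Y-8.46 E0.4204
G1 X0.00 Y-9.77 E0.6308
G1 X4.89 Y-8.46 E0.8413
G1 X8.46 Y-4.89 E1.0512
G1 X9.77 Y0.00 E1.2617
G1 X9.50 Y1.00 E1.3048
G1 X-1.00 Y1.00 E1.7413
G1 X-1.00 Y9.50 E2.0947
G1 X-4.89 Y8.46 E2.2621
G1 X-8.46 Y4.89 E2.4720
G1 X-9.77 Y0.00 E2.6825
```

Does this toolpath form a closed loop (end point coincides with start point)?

Start point (G0): (-9.77, 0.00). End point (last G1): the path returns to the start — closed.

yes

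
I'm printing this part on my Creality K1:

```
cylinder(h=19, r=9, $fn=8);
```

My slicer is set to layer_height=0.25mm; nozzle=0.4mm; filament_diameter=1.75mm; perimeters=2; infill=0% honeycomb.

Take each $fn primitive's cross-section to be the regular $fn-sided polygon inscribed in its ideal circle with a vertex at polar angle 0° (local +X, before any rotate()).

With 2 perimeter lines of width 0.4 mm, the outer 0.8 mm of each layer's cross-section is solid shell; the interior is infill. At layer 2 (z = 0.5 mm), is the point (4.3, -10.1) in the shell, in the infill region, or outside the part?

At z = 0.5 mm: the cylinder: section is a regular 8-gon, circumradius r=9. Overall, the cross-section is a single solid region. The nearest boundary edge runs (-0.00, -9.00)→(6.36, -6.36); distance from the point to it = 2.66 mm. The point is not inside any of the regions above, so it lies outside the cross-section (2.66 mm from the nearest boundary).

outside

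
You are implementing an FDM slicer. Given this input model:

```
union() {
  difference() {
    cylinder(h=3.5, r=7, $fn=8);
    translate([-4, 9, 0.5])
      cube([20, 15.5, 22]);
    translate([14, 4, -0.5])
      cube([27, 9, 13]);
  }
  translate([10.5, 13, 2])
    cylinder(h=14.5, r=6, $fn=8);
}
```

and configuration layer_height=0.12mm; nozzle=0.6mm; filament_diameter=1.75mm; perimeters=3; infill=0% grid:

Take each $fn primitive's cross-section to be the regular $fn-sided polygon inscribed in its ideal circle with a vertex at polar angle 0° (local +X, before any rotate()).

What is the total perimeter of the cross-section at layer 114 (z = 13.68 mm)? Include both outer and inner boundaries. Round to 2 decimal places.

At z = 13.68 mm: the cylinder does not reach this height (z outside [0, 3.5]); the 20×15.5 cube at (-4, 9) contributes its full rectangle (perimeter 71.00 mm); the cube at (14, 4) is not intersected at this z (z outside [-0.5, 12.5]); Subtracting the remaining from the first: the first operand is absent here, so nothing remains; the r=6 cylinder at (10.5, 13) gives a regular 8-gon of circumradius 6 (constant along its height) (perimeter = 2·8·6.000·sin(180°/8) = 36.74 mm); Taking the union: only the r=6 cylinder at (10.5, 13) is present, so the union is just that shape — boundary = 36.74 mm. Overall, the cross-section is a single solid region. Total boundary length (outer) = 36.74 mm.

36.74 mm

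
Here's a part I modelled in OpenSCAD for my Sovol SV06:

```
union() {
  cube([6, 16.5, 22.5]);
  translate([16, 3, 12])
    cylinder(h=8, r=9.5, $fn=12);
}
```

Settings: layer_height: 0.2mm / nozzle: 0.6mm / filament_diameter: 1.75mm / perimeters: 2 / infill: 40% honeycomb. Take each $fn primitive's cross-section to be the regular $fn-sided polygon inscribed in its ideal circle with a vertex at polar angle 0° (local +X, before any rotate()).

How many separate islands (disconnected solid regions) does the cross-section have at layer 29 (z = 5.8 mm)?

1

At z = 5.8 mm: the 6×16.5 cube contributes its full rectangle; the cylinder at (16, 3) does not reach this height (z outside [12, 20]); Merging all regions: only the 6×16.5 cube is present, so the union is just that shape — 1 connected region. Overall, the cross-section is a single solid region. Island count = 1.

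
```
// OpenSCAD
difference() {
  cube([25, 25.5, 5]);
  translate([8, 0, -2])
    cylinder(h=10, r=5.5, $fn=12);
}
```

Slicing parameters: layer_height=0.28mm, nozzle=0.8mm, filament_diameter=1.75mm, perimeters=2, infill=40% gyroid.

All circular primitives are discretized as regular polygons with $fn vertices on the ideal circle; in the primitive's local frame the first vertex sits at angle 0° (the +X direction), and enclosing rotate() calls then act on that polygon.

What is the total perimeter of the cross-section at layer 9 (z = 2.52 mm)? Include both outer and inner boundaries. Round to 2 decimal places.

107.08 mm

At z = 2.52 mm: the cube (footprint 25×25.5) is included at this height (perimeter 101.00 mm); the cylinder at (8, 0): section is a regular 12-gon, circumradius r=5.5 (perimeter = 2·12·5.500·sin(180°/12) = 34.16 mm); After the difference (first − rest): starting from the 25×25.5 cube, the r=5.5 cylinder at (8, 0) partially overlaps it — only the 45.38 mm² overlap (of its 90.75 mm²) is removed, clipping the outline — boundary = 107.08 mm. Overall, the cross-section is a single solid region. Total boundary length (outer) = 107.08 mm.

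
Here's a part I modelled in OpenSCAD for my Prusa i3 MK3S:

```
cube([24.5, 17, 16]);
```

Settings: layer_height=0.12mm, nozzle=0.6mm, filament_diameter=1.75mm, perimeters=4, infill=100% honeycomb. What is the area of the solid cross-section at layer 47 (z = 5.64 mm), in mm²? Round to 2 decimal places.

416.50 mm²

At z = 5.64 mm: the cube is present — its section is the full 24.5×17 rectangle (area 416.50 mm²). Overall, the cross-section is a single solid region. Net area = 416.50 mm².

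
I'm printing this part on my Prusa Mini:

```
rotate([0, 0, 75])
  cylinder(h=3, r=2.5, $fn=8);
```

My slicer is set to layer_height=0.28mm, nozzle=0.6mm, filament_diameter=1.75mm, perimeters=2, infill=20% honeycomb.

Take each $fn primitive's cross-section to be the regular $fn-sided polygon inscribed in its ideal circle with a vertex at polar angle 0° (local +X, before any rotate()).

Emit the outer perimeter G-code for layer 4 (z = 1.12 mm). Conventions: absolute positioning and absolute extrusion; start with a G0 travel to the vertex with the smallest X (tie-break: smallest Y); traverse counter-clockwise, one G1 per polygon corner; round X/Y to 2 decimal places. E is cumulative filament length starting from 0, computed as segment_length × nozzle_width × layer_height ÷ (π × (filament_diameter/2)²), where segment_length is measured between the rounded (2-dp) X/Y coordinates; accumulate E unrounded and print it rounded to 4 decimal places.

G0 X-2.41 Y0.65 Z1.12
G1 X-2.17 Y-1.25 E0.1338
G1 X-0.65 Y-2.41 E0.2673
G1 X1.25 Y-2.17 E0.4011
G1 X2.41 Y-0.65 E0.5346
G1 X2.17 Y1.25 E0.6684
G1 X0.65 Y2.41 E0.8019
G1 X-1.25 Y2.17 E0.9357
G1 X-2.41 Y0.65 E1.0693

At z = 1.12 mm: the cylinder: section is a regular 8-gon, circumradius r=2.5; (whole slice rotated 75° about Z — lengths, areas and connectivity unchanged). The outline is a single polygon with 8 vertices. Extrusion per mm of travel: 0.6 × 0.28 / (π × 0.875²) = 0.069846. Accumulating E over each segment gives final E = 1.0693.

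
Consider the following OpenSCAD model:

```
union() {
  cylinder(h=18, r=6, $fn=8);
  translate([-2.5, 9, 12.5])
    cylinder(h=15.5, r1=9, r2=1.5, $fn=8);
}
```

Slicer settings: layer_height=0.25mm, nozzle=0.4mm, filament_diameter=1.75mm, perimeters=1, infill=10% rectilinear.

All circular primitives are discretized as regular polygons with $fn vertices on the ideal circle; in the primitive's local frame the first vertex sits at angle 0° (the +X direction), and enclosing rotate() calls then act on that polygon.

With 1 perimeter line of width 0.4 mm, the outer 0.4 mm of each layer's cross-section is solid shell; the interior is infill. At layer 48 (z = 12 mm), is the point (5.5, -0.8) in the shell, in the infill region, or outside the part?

At z = 12 mm: the r=6 cylinder gives a regular 8-gon of circumradius 6 (constant along its height); the cone at (-2.5, 9) is not intersected at this z (z outside [12.5, 28]); Taking the union: only the r=6 cylinder is present, so the union is just that shape — 1 connected region. Overall, the cross-section is a single solid region. The nearest boundary edge runs (4.24, -4.24)→(6.00, 0.00); distance from the point to it = 0.16 mm. The point is inside the cross-section, 0.16 mm from the nearest boundary — within the 0.4 mm shell band (1 × 0.4).

shell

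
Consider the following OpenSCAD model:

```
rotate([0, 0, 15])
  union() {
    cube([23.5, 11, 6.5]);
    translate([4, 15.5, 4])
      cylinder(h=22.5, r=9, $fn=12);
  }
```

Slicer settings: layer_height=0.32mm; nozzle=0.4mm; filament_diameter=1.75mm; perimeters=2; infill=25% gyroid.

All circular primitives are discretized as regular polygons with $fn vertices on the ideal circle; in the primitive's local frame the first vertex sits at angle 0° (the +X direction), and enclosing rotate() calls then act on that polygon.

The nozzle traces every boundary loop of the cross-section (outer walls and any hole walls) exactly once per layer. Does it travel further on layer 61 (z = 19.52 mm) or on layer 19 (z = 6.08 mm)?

Layer 61 (z = 19.52): the cube does not reach this height (z outside [0, 6.5]); the r=9 cylinder at (4, 15.5) gives a regular 12-gon of circumradius 9 (constant along its height) (perimeter = 2·12·9.000·sin(180°/12) = 55.90 mm); Merging all regions: only the r=9 cylinder at (4, 15.5) is present, so the union is just that shape — boundary = 55.90 mm; (whole slice rotated 15° about Z — lengths, areas and connectivity unchanged). So its perimeter = 55.90 mm. Layer 19 (z = 6.08): the 23.5×11 cube contributes its full rectangle (perimeter 69.00 mm); the r=9 cylinder at (4, 15.5) gives a regular 12-gon of circumradius 9 (constant along its height) (perimeter = 2·12·9.000·sin(180°/12) = 55.90 mm); Taking the union: the regions partially overlap (shared area 38.82 mm²), so the edge portions inside another operand are dropped and the merged outline is re-measured after clipping — boundary = 96.22 mm; (rotated 15° about Z; rotation is an isometry so areas/perimeters/island counts are preserved). So its perimeter = 96.22 mm. Layer 19 is larger (96.22 vs 55.90 mm).

layer 19 (z = 6.08 mm)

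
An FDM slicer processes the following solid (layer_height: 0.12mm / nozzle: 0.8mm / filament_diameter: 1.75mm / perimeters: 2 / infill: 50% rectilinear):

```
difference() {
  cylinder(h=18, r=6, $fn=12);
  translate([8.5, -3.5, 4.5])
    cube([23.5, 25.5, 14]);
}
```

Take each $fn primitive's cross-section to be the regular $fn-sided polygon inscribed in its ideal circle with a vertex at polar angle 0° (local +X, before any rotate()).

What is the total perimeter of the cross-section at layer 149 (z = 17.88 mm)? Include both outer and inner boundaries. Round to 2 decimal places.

37.27 mm

At z = 17.88 mm: the r=6 cylinder gives a regular 12-gon of circumradius 6 (constant along its height) (perimeter = 2·12·6.000·sin(180°/12) = 37.27 mm); the cube at (8.5, -3.5) (footprint 23.5×25.5) is included at this height (perimeter 98.00 mm); After the difference (first − rest): starting from the r=6 cylinder, the 23.5×25.5 cube at (8.5, -3.5) misses the remaining region (no effect) — boundary = 37.27 mm. Overall, the cross-section is a single solid region. Total boundary length (outer) = 37.27 mm.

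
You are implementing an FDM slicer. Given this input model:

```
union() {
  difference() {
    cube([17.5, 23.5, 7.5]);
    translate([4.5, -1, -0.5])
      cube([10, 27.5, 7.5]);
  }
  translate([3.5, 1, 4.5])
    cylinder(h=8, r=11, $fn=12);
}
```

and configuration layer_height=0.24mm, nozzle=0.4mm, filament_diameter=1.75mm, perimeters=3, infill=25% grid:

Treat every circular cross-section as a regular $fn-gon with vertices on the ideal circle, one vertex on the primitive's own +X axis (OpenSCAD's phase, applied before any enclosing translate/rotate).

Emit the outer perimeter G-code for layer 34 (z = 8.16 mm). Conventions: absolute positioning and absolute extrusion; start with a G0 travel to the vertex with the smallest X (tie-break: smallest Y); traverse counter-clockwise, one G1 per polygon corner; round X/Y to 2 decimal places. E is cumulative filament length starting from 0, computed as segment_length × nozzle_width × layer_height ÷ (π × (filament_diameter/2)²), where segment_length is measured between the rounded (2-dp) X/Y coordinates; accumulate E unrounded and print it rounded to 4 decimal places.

G0 X-7.50 Y1.00 Z8.16
G1 X-6.03 Y-4.50 E0.2272
G1 X-2.00 Y-8.53 E0.4547
G1 X3.50 Y-10.00 E0.6819
G1 X9.00 Y-8.53 E0.9091
G1 X13.03 Y-4.50 E1.1366
G1 X14.50 Y1.00 E1.3638
G1 X13.03 Y6.50 E1.5911
G1 X9.00 Y10.53 E1.8185
G1 X3.50 Y12.00 E2.0457
G1 X-2.00 Y10.53 E2.2730
G1 X-6.03 Y6.50 E2.5004
G1 X-7.50 Y1.00 E2.7277

At z = 8.16 mm: the cube does not reach this height (z outside [0, 7.5]); the cube at (4.5, -1) is not intersected at this z (z outside [-0.5, 7]); Taking the first minus the rest: the first operand is absent here, so nothing remains; the r=11 cylinder at (3.5, 1) gives a regular 12-gon of circumradius 11 (constant along its height); Combining (union): only the r=11 cylinder at (3.5, 1) is present, so the union is just that shape — 1 connected region. The outline is a single polygon with 12 vertices. Extrusion per mm of travel: 0.4 × 0.24 / (π × 0.875²) = 0.039912. Accumulating E over each segment gives final E = 2.7277.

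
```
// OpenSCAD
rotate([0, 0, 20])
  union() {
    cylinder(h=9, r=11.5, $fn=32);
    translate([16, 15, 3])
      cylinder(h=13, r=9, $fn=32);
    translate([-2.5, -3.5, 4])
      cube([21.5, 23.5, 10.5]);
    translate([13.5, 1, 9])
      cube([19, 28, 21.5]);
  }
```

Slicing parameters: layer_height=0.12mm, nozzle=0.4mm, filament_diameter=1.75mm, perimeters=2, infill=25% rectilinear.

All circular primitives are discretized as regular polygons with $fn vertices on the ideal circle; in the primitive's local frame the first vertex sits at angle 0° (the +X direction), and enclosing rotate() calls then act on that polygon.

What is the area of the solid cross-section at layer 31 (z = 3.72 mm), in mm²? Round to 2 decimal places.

At z = 3.72 mm: the r=11.5 cylinder gives a regular 32-gon of circumradius 11.5 (constant along its height) (area = (32/2)·11.500²·sin(360°/32) = 412.81 mm²); the r=9 cylinder at (16, 15) contributes a regular 32-gon of circumradius 9 (area = (32/2)·9.000²·sin(360°/32) = 252.84 mm²); the cube at (-2.5, -3.5) is not intersected at this z (z outside [4, 14.5]); the cube at (13.5, 1) does not reach this height (z outside [9, 30.5]); Taking the union: the 2 present regions are separate (no shared area or edge), so areas and boundary lengths simply add and each stays a separate island — area = 665.65 mm²; (whole slice rotated 20° about Z — lengths, areas and connectivity unchanged). Overall, the cross-section has 2 separate islands. Net area = 665.65 mm².

665.65 mm²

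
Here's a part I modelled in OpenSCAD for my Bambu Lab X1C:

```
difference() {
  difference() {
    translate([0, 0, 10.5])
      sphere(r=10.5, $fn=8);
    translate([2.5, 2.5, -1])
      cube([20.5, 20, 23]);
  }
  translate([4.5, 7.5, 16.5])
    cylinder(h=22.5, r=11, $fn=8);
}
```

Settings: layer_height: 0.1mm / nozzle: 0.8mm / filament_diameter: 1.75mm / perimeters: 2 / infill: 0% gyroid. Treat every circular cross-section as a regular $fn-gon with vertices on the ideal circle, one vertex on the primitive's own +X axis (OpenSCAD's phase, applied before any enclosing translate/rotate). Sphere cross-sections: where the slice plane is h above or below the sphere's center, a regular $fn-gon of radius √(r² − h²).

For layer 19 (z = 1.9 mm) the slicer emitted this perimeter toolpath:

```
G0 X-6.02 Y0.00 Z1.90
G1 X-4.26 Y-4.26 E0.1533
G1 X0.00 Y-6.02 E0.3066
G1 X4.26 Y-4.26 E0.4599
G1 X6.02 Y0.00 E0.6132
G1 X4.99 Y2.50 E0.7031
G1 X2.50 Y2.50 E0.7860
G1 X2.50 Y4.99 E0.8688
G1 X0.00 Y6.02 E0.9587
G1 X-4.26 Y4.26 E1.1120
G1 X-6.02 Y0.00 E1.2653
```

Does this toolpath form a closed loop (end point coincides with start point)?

Start point (G0): (-6.02, 0.00). End point (last G1): the path returns to the start — closed.

yes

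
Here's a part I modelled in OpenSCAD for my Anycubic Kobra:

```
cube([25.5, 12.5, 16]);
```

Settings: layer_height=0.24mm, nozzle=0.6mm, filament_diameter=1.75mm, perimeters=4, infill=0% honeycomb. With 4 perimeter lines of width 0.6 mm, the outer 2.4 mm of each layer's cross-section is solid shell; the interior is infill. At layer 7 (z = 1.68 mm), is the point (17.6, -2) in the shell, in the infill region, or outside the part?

At z = 1.68 mm: the cube (footprint 25.5×12.5) is included at this height. Overall, the cross-section is a single solid region. The nearest boundary edge runs (0.00, 0.00)→(25.50, 0.00); distance from the point to it = 2.00 mm. The point is not inside any of the regions above, so it lies outside the cross-section (2.00 mm from the nearest boundary).

outside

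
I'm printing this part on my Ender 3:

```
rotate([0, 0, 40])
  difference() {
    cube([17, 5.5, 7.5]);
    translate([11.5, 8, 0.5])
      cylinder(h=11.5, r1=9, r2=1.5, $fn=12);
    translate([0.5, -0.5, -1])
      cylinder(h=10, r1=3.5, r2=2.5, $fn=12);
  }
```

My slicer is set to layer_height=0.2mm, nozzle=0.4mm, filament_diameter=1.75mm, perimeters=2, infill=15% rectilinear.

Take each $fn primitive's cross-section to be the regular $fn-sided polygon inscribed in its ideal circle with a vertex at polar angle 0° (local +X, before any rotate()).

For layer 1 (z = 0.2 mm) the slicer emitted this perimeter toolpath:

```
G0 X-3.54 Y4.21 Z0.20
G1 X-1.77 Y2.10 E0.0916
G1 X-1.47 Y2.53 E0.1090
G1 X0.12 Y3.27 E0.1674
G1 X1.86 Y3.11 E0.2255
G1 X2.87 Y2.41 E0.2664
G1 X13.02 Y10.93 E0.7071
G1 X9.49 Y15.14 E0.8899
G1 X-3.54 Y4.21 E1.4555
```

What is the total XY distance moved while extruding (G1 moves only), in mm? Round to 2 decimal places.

Sum the Euclidean lengths of each G1 segment: total = 43.76 mm.

43.76 mm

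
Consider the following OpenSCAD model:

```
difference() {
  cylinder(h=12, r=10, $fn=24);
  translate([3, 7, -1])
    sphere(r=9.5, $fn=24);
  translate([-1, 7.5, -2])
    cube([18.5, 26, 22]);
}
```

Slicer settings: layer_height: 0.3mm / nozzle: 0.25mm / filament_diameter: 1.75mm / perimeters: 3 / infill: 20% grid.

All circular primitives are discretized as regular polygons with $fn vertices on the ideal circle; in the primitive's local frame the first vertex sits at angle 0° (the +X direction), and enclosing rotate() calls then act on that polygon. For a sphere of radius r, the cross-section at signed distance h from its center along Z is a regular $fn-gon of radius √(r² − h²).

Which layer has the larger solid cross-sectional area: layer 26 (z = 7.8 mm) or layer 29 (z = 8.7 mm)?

Layer 26 (z = 7.8): the r=10 cylinder gives a regular 24-gon of circumradius 10 (constant along its height) (area = (24/2)·10.000²·sin(360°/24) = 310.58 mm²); the r=9.5 sphere at (3, 7) slices to a regular 24-gon of circumradius 3.579 (√(r²−h²) with h=8.8 from center) (area = (24/2)·3.579²·sin(360°/24) = 39.79 mm²); the cube at (-1, 7.5) (footprint 18.5×26) is included at this height (area 481.00 mm²); Subtracting the remaining from the first: starting from the r=10 cylinder (310.58 mm²), the r=9.5 sphere at (3, 7) partially overlaps it — only the 34.36 mm² overlap (of its 39.79 mm²) is removed, clipping the outline; the 18.5×26 cube at (-1, 7.5) partially overlaps it — only the 2.42 mm² overlap (of its 481.00 mm²) is removed, clipping the outline — area = 273.80 mm². So its area = 273.80 mm². Layer 29 (z = 8.7): the r=10 cylinder gives a regular 24-gon of circumradius 10 (constant along its height) (area = (24/2)·10.000²·sin(360°/24) = 310.58 mm²); the sphere at (3, 7) is not intersected at this z (|z−center|=9.700 > r=9.5); the 18.5×26 cube at (-1, 7.5) contributes its full rectangle (area 481.00 mm²); After the difference (first − rest): starting from the r=10 cylinder (310.58 mm²), the 18.5×26 cube at (-1, 7.5) partially overlaps it — only the 13.34 mm² overlap (of its 481.00 mm²) is removed, clipping the outline — area = 297.24 mm². So its area = 297.24 mm². Layer 29 is larger (297.24 vs 273.80 mm²).

layer 29 (z = 8.7 mm)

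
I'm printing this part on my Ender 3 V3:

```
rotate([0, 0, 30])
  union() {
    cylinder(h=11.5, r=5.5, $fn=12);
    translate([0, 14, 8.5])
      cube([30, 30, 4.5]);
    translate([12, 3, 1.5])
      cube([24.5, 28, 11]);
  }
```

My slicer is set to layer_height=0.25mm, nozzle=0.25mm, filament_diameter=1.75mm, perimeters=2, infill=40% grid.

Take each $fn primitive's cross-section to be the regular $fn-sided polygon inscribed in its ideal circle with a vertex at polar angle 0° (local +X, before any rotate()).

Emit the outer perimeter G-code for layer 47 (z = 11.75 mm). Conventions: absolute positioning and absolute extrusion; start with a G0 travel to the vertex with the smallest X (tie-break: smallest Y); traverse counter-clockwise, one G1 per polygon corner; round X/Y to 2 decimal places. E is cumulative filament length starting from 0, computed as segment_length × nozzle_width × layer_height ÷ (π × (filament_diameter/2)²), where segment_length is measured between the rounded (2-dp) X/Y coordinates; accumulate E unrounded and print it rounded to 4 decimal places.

At z = 11.75 mm: the cylinder does not reach this height (z outside [0, 11.5]); the 30×30 cube at (0, 14) contributes its full rectangle; the 24.5×28 cube at (12, 3) contributes its full rectangle; Taking the union: the regions partially overlap (shared area 306.00 mm²), so overlapping operands fuse into one piece — 1 connected region; (whole slice rotated 30° about Z — lengths, areas and connectivity unchanged). The outline is a single polygon with 8 vertices. Extrusion per mm of travel: 0.25 × 0.25 / (π × 0.875²) = 0.025984. Accumulating E over each segment gives final E = 4.0277.

G0 X-22.00 Y38.11 Z11.75
G1 X-7.00 Y12.12 E0.7797
G1 X3.39 Y18.12 E1.0915
G1 X8.89 Y8.60 E1.3772
G1 X30.11 Y20.85 E2.0139
G1 X16.11 Y45.10 E2.7415
G1 X10.48 Y41.85 E2.9104
G1 X3.98 Y53.11 E3.2482
G1 X-22.00 Y38.11 E4.0277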